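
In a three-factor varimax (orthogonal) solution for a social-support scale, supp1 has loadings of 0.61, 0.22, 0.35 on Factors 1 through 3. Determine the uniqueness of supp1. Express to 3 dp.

0.457

h² = 0.61² + 0.22² + 0.35² = 0.3721 + 0.0484 + 0.1225 = 0.5430
Uniqueness u² = 1 − h² = 1 − 0.5430 = 0.4570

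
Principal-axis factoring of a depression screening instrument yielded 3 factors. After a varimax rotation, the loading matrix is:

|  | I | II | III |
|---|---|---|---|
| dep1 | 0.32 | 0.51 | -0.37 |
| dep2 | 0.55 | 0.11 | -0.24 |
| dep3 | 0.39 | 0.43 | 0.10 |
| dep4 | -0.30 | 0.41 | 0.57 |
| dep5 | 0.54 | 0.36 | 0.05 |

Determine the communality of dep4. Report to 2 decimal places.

h² = (-0.30)² + 0.41² + 0.57² = 0.0900 + 0.1681 + 0.3249 = 0.5830

0.58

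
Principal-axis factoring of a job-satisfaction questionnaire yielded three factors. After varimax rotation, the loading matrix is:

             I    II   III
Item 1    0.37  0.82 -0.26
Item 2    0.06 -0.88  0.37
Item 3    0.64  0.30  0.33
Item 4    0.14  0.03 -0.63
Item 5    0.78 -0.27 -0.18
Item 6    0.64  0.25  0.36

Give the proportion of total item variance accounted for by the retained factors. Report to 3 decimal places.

SS loadings by factor: 1.5877, 1.6731, 0.8723; total = 4.1331.
Total variance with 6 standardized items is 6, so the solution explains 4.1331/6 = 0.6888.

0.689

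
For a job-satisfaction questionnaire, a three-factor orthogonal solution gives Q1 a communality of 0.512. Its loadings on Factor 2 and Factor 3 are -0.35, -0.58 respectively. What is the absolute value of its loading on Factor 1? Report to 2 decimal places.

0.23

Under orthogonal rotation h² = Σλ², so λ_Factor 1² = h² − (0.4589) = 0.512 − 0.4589 = 0.0531.
|λ| = √0.0531 = 0.2304.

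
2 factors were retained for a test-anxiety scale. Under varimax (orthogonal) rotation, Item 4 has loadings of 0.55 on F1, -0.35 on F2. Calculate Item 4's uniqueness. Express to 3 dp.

h² = 0.55² + (-0.35)² = 0.3025 + 0.1225 = 0.4250
Uniqueness u² = 1 − h² = 1 − 0.4250 = 0.5750

0.575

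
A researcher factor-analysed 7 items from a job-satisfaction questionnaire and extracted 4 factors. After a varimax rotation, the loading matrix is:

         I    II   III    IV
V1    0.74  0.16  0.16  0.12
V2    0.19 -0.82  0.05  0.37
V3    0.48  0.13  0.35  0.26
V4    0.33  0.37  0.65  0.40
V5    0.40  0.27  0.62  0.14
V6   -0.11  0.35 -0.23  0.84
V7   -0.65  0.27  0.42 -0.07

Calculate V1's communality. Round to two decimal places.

0.61

h² = 0.74² + 0.16² + 0.16² + 0.12² = 0.5476 + 0.0256 + 0.0256 + 0.0144 = 0.6132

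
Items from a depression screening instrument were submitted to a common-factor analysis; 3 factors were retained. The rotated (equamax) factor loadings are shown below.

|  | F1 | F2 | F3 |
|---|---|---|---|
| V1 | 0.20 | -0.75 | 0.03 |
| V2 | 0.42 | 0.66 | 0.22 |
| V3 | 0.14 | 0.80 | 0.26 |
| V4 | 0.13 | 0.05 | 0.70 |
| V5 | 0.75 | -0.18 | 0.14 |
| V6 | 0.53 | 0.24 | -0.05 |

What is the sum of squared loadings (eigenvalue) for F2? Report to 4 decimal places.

SS loadings for F2 = (-0.75)² + 0.66² + 0.80² + 0.05² + (-0.18)² + 0.24² = 0.5625 + 0.4356 + 0.6400 + 0.0025 + 0.0324 + 0.0576 = 1.7306

1.7306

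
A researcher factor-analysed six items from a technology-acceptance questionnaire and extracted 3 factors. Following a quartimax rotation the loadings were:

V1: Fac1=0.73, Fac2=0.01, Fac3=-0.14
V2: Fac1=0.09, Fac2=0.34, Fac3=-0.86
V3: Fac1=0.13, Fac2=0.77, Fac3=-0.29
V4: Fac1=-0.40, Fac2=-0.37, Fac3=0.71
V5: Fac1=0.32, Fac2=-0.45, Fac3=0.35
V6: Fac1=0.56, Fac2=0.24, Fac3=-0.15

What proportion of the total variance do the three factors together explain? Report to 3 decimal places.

Communalities: 0.5526, 0.8633, 0.6939, 0.8010, 0.4274, 0.3937; Σh² = 3.7319.
Total variance with 6 standardized items is 6, so the solution explains 3.7319/6 = 0.6220.

0.622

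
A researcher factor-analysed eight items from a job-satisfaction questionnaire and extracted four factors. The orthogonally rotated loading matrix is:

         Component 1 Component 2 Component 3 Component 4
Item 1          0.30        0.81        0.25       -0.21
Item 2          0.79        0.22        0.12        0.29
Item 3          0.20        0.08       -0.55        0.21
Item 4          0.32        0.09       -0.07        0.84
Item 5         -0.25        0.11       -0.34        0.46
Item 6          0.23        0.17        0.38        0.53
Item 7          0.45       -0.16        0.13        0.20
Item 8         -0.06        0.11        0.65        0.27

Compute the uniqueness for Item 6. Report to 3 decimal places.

0.493

h² = 0.23² + 0.17² + 0.38² + 0.53² = 0.0529 + 0.0289 + 0.1444 + 0.2809 = 0.5071
Uniqueness u² = 1 − h² = 1 − 0.5071 = 0.4929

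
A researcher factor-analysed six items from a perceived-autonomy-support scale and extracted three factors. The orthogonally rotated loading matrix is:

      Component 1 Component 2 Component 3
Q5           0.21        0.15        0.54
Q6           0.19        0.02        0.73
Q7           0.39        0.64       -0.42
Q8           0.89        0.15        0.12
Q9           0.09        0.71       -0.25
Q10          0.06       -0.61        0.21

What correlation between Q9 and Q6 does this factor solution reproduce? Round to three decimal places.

r̂ = Σ λ_i·λ_j across factors = (0.09)(0.19) + (0.71)(0.02) + (-0.25)(0.73)
  = +0.0171 +0.0142 -0.1825 = -0.1512

-0.151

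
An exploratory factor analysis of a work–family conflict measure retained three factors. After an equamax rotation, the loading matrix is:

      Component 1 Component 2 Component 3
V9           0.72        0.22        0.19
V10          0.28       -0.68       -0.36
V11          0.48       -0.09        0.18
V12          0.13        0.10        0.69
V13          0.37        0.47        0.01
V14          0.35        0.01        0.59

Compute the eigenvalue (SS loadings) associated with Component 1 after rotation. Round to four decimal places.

1.1035

SS loadings for Component 1 = 0.72² + 0.28² + 0.48² + 0.13² + 0.37² + 0.35² = 0.5184 + 0.0784 + 0.2304 + 0.0169 + 0.1369 + 0.1225 = 1.1035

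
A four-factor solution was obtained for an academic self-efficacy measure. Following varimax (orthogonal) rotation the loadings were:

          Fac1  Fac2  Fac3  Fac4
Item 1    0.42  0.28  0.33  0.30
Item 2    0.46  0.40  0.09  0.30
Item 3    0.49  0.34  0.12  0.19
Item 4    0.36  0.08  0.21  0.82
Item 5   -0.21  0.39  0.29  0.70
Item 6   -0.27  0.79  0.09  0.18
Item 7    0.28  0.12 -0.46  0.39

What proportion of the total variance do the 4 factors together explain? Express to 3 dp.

0.592

SS loadings by factor: 0.9531, 1.1510, 0.4793, 1.5630; total = 4.1464.
Total variance with 7 standardized items is 7, so the solution explains 4.1464/7 = 0.5923.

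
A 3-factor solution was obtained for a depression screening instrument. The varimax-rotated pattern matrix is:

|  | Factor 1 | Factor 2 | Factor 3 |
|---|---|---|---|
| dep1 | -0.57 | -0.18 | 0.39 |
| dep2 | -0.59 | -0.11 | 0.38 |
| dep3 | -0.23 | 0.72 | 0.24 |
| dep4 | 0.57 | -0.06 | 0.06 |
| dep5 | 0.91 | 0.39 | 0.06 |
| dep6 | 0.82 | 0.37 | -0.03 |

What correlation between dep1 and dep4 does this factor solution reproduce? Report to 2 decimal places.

-0.29

r̂ = Σ λ_i·λ_j across factors = (-0.57)(0.57) + (-0.18)(-0.06) + (0.39)(0.06)
  = -0.3249 +0.0108 +0.0234 = -0.2907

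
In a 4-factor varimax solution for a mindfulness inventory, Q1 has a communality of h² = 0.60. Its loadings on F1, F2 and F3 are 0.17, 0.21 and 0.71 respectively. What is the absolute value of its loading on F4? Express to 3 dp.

Under orthogonal rotation h² = Σλ², so λ_F4² = h² − (0.5771) = 0.60 − 0.5771 = 0.0229.
|λ| = √0.0229 = 0.1513.

0.151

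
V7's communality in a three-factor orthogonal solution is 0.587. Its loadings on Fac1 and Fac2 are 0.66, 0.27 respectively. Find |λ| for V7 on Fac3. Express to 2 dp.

Under orthogonal rotation h² = Σλ², so λ_Fac3² = h² − (0.5085) = 0.587 − 0.5085 = 0.0785.
|λ| = √0.0785 = 0.2802.

0.28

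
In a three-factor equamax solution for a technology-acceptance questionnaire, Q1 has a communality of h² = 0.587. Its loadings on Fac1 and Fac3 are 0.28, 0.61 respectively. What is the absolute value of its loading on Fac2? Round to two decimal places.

Under orthogonal rotation h² = Σλ², so λ_Fac2² = h² − (0.4505) = 0.587 − 0.4505 = 0.1365.
|λ| = √0.1365 = 0.3695.

0.37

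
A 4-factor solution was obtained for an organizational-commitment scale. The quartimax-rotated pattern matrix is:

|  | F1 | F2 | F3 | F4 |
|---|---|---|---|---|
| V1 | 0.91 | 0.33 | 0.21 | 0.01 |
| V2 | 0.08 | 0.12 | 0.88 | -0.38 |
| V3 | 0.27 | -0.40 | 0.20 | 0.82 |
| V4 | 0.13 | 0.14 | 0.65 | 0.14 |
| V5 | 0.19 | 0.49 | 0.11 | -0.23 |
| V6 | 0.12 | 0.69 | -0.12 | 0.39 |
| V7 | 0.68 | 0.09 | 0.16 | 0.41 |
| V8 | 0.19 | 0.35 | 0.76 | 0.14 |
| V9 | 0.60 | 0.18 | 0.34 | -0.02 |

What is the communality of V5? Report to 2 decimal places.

h² = 0.19² + 0.49² + 0.11² + (-0.23)² = 0.0361 + 0.2401 + 0.0121 + 0.0529 = 0.3412

0.34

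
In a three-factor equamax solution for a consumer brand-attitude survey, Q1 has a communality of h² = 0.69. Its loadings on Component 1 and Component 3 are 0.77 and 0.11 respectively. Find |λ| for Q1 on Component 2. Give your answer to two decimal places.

Under orthogonal rotation h² = Σλ², so λ_Component 2² = h² − (0.6050) = 0.69 − 0.6050 = 0.0850.
|λ| = √0.0850 = 0.2915.

0.29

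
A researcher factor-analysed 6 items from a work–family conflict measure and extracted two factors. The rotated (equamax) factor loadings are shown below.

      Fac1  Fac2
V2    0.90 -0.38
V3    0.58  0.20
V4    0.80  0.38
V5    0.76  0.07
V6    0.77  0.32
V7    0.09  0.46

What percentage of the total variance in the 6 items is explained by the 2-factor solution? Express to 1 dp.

60.2%

SS loadings by factor: 2.9650, 0.6477; total = 3.6127.
Total variance with 6 standardized items is 6, so the solution explains 3.6127/6 = 0.6021 = 60.21%.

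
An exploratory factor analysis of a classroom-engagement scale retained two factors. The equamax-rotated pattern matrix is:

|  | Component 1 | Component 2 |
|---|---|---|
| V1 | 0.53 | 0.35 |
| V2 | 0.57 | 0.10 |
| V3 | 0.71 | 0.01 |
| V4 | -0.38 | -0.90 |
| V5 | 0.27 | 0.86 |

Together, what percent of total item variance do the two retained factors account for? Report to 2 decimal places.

60.19%

Communalities: 0.4034, 0.3349, 0.5042, 0.9544, 0.8125; Σh² = 3.0094.
Total variance with 5 standardized items is 5, so the solution explains 3.0094/5 = 0.6019 = 60.19%.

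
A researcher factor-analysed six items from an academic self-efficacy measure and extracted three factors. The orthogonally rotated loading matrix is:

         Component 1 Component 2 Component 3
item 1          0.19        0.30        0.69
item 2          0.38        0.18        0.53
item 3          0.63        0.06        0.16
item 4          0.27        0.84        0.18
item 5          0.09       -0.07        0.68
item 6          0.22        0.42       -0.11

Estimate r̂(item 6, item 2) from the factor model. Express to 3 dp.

0.101

r̂ = Σ λ_i·λ_j across factors = (0.22)(0.38) + (0.42)(0.18) + (-0.11)(0.53)
  = +0.0836 +0.0756 -0.0583 = 0.1009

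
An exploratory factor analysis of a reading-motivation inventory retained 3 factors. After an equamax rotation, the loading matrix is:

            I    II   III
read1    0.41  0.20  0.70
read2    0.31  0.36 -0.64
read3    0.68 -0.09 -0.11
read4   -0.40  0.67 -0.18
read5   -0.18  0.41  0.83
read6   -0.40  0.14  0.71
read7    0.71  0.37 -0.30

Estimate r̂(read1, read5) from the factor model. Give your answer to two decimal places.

r̂ = Σ λ_i·λ_j across factors = (0.41)(-0.18) + (0.20)(0.41) + (0.70)(0.83)
  = -0.0738 +0.0820 +0.5810 = 0.5892

0.59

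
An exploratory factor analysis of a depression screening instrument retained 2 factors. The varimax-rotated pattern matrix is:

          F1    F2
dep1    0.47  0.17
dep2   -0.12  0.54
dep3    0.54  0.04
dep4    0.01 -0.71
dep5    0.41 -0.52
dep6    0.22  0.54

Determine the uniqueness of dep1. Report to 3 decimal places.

h² = 0.47² + 0.17² = 0.2209 + 0.0289 = 0.2498
Uniqueness u² = 1 − h² = 1 − 0.2498 = 0.7502

0.750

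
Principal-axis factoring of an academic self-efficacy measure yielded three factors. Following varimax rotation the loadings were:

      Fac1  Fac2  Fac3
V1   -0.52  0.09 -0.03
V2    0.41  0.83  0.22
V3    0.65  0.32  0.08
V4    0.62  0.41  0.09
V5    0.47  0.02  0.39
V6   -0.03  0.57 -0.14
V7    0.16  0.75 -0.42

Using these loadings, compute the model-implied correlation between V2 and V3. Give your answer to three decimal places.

0.550

r̂ = Σ λ_i·λ_j across factors = (0.41)(0.65) + (0.83)(0.32) + (0.22)(0.08)
  = +0.2665 +0.2656 +0.0176 = 0.5497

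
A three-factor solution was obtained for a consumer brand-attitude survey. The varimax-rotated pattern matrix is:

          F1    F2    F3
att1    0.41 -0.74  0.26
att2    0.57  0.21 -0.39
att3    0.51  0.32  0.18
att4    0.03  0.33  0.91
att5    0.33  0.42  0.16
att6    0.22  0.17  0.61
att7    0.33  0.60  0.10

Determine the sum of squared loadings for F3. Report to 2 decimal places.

1.49

SS loadings for F3 = 0.26² + (-0.39)² + 0.18² + 0.91² + 0.16² + 0.61² + 0.10² = 0.0676 + 0.1521 + 0.0324 + 0.8281 + 0.0256 + 0.3721 + 0.0100 = 1.4879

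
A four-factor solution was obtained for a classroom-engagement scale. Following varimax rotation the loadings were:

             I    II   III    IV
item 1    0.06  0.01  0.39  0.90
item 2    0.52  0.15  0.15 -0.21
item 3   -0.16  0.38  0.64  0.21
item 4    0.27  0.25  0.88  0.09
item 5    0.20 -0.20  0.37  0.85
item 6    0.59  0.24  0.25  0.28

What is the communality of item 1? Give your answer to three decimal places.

0.966

h² = 0.06² + 0.01² + 0.39² + 0.90² = 0.0036 + 0.0001 + 0.1521 + 0.8100 = 0.9658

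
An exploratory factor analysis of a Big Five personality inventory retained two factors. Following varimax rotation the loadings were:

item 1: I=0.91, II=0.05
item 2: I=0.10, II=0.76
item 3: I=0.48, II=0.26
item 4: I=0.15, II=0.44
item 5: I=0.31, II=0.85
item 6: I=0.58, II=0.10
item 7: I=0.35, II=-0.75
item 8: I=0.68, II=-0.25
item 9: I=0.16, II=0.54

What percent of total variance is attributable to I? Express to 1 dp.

SS loadings for I = 0.91² + 0.10² + 0.48² + 0.15² + 0.31² + 0.58² + 0.35² + 0.68² + 0.16² = 2.1340
With 9 standardized items, total variance = 9. Proportion = 2.1340/9 = 0.2371 → 23.71%.

23.7%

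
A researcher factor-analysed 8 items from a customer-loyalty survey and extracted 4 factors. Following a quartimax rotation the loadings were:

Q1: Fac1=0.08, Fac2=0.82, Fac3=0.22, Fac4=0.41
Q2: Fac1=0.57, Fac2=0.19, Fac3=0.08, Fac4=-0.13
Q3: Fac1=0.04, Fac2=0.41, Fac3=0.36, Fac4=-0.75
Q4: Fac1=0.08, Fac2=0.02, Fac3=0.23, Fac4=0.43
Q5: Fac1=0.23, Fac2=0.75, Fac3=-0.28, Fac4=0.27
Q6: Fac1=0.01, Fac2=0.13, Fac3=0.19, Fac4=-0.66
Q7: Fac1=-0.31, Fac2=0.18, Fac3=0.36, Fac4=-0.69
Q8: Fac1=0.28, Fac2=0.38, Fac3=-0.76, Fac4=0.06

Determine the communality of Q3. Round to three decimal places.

h² = 0.04² + 0.41² + 0.36² + (-0.75)² = 0.0016 + 0.1681 + 0.1296 + 0.5625 = 0.8618

0.862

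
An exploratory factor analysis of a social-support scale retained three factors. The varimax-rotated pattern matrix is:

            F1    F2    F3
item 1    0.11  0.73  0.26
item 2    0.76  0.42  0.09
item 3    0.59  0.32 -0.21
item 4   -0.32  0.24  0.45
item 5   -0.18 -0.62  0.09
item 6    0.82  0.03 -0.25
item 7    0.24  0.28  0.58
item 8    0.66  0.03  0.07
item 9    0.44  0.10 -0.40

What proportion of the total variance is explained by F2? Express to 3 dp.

SS loadings for F2 = 0.73² + 0.42² + 0.32² + 0.24² + (-0.62)² + 0.03² + 0.28² + 0.03² + 0.10² = 1.3439
Proportion of variance = 1.3439 / 9 = 0.1493.

0.149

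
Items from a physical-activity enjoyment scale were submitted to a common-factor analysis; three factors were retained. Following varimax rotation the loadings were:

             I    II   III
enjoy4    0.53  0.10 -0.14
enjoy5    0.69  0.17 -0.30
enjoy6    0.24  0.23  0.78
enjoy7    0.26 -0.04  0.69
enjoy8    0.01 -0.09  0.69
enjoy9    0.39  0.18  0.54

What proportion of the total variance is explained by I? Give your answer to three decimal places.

SS loadings for I = 0.53² + 0.69² + 0.24² + 0.26² + 0.01² + 0.39² = 1.0344
Proportion of variance = 1.0344 / 6 = 0.1724.

0.172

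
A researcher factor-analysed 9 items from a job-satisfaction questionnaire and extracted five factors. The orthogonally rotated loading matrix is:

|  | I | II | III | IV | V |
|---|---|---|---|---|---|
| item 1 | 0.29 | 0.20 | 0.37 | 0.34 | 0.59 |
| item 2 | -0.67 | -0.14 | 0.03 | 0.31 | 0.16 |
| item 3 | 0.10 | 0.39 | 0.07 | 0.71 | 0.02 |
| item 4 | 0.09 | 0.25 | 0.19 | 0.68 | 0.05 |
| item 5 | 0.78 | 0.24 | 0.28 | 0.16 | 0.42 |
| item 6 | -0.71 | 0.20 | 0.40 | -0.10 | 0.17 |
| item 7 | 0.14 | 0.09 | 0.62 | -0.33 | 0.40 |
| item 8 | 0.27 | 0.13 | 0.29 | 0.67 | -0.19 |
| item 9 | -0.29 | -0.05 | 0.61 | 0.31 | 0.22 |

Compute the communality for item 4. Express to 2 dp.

h² = 0.09² + 0.25² + 0.19² + 0.68² + 0.05² = 0.0081 + 0.0625 + 0.0361 + 0.4624 + 0.0025 = 0.5716

0.57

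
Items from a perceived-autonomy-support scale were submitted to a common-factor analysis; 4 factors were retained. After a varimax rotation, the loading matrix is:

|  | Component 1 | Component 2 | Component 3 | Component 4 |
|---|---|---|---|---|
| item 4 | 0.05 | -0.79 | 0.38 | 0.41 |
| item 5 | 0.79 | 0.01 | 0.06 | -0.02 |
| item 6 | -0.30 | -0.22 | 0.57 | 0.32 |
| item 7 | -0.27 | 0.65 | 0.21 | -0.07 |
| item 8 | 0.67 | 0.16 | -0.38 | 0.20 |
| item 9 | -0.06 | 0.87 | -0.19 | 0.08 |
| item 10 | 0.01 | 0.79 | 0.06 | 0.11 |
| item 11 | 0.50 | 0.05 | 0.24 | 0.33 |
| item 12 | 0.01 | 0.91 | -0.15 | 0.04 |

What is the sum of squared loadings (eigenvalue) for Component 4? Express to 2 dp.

0.44

SS loadings for Component 4 = 0.41² + (-0.02)² + 0.32² + (-0.07)² + 0.20² + 0.08² + 0.11² + 0.33² + 0.04² = 0.1681 + 0.0004 + 0.1024 + 0.0049 + 0.0400 + 0.0064 + 0.0121 + 0.1089 + 0.0016 = 0.4448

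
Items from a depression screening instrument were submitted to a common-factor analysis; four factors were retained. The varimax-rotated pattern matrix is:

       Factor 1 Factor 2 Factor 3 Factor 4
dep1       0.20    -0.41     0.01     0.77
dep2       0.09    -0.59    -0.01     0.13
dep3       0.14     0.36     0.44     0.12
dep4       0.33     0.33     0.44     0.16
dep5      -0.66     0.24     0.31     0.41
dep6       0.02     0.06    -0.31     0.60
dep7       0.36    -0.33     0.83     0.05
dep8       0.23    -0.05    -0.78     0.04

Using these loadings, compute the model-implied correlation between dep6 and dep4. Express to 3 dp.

-0.014

r̂ = Σ λ_i·λ_j across factors = (0.02)(0.33) + (0.06)(0.33) + (-0.31)(0.44) + (0.60)(0.16)
  = +0.0066 +0.0198 -0.1364 +0.0960 = -0.0140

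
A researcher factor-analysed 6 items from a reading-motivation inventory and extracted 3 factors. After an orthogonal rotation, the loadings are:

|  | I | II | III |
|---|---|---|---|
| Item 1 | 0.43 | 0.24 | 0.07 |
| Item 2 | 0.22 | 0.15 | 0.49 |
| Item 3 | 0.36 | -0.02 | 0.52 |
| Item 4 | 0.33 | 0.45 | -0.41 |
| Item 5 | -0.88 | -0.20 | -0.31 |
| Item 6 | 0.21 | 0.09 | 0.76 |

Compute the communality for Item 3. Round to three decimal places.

h² = 0.36² + (-0.02)² + 0.52² = 0.1296 + 0.0004 + 0.2704 = 0.4004

0.400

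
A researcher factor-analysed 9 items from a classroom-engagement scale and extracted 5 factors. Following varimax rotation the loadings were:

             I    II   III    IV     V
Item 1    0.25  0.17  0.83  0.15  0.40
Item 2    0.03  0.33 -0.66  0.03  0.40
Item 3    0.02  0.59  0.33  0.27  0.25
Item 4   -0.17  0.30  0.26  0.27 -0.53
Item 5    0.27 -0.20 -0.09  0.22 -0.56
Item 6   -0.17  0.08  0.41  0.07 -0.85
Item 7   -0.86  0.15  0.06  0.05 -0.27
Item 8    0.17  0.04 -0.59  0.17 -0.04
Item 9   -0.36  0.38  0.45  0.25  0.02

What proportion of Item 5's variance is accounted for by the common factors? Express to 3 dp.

0.483

h² = 0.27² + (-0.20)² + (-0.09)² + 0.22² + (-0.56)² = 0.0729 + 0.0400 + 0.0081 + 0.0484 + 0.3136 = 0.4830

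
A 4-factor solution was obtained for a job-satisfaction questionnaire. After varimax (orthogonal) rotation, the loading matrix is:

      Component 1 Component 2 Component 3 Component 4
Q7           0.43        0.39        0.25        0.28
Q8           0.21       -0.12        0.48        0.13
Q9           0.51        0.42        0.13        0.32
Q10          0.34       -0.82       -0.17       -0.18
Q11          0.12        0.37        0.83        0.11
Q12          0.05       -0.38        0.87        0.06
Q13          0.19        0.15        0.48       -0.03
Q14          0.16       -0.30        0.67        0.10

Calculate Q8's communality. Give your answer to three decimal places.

0.306

h² = 0.21² + (-0.12)² + 0.48² + 0.13² = 0.0441 + 0.0144 + 0.2304 + 0.0169 = 0.3058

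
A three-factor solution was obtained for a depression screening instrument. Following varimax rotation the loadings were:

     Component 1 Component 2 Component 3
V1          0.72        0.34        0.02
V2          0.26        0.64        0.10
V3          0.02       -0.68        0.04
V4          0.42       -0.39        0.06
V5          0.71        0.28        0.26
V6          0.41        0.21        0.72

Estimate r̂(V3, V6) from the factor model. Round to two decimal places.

r̂ = Σ λ_i·λ_j across factors = (0.02)(0.41) + (-0.68)(0.21) + (0.04)(0.72)
  = +0.0082 -0.1428 +0.0288 = -0.1058

-0.11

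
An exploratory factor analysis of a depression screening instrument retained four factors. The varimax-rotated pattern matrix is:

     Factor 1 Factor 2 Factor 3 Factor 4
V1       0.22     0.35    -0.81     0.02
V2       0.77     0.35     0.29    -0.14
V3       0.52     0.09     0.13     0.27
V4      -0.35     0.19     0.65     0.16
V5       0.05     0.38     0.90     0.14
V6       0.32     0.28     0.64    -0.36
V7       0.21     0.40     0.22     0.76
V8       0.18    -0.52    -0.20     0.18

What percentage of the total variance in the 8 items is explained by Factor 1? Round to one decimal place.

15.2%

SS loadings for Factor 1 = 0.22² + 0.77² + 0.52² + (-0.35)² + 0.05² + 0.32² + 0.21² + 0.18² = 1.2156
With 8 standardized items, total variance = 8. Proportion = 1.2156/8 = 0.1520 → 15.20%.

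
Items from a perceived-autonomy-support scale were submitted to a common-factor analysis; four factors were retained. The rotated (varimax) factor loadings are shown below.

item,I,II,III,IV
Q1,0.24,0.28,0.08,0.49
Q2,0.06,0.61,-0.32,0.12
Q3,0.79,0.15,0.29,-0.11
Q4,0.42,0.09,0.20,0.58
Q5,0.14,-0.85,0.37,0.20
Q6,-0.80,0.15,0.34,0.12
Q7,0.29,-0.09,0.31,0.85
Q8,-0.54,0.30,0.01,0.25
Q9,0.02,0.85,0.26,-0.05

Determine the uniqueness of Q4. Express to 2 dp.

h² = 0.42² + 0.09² + 0.20² + 0.58² = 0.1764 + 0.0081 + 0.0400 + 0.3364 = 0.5609
Uniqueness u² = 1 − h² = 1 − 0.5609 = 0.4391

0.44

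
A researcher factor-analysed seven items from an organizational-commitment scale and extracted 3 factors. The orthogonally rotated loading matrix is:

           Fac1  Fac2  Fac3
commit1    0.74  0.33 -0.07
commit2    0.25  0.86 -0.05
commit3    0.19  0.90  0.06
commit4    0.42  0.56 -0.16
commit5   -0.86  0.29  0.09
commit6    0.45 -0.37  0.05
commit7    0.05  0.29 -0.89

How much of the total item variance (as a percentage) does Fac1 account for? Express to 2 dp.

25.25%

SS loadings for Fac1 = 0.74² + 0.25² + 0.19² + 0.42² + (-0.86)² + 0.45² + 0.05² = 1.7672
With 7 standardized items, total variance = 7. Proportion = 1.7672/7 = 0.2525 → 25.25%.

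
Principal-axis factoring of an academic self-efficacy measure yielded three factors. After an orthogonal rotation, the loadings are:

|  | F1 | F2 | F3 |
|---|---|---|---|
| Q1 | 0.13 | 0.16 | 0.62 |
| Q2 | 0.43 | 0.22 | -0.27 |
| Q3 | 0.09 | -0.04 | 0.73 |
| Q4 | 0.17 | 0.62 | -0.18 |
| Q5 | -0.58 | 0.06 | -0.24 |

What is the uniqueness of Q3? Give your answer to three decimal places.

h² = 0.09² + (-0.04)² + 0.73² = 0.0081 + 0.0016 + 0.5329 = 0.5426
Uniqueness u² = 1 − h² = 1 − 0.5426 = 0.4574

0.457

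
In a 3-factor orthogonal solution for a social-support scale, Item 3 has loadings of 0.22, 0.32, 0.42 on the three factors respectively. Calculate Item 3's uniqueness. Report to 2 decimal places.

h² = 0.22² + 0.32² + 0.42² = 0.0484 + 0.1024 + 0.1764 = 0.3272
Uniqueness u² = 1 − h² = 1 − 0.3272 = 0.6728

0.67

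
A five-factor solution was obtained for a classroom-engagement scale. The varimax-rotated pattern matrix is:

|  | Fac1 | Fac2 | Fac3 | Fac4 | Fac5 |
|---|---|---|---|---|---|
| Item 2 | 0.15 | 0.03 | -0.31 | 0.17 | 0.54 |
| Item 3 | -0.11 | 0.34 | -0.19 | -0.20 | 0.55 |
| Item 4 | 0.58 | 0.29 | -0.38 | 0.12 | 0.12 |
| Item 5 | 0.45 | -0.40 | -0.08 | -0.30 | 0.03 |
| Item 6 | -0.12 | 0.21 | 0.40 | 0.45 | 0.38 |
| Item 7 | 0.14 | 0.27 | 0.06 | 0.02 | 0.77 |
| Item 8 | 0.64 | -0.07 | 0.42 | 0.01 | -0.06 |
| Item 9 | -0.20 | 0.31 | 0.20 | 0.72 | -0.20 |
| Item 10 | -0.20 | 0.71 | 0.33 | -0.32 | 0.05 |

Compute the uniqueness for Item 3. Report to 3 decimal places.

h² = (-0.11)² + 0.34² + (-0.19)² + (-0.20)² + 0.55² = 0.0121 + 0.1156 + 0.0361 + 0.0400 + 0.3025 = 0.5063
Uniqueness u² = 1 − h² = 1 − 0.5063 = 0.4937

0.494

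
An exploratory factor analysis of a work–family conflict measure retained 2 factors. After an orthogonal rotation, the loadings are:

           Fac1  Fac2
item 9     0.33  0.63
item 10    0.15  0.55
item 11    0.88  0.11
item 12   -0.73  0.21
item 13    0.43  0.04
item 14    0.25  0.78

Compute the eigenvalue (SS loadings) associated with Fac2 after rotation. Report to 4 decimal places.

1.3656

SS loadings for Fac2 = 0.63² + 0.55² + 0.11² + 0.21² + 0.04² + 0.78² = 0.3969 + 0.3025 + 0.0121 + 0.0441 + 0.0016 + 0.6084 = 1.3656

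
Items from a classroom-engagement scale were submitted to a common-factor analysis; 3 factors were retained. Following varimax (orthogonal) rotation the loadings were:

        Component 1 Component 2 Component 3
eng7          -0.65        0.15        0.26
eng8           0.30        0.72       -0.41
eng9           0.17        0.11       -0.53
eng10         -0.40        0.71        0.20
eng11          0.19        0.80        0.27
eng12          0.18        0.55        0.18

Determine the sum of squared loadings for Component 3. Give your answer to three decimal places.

SS loadings for Component 3 = 0.26² + (-0.41)² + (-0.53)² + 0.20² + 0.27² + 0.18² = 0.0676 + 0.1681 + 0.2809 + 0.0400 + 0.0729 + 0.0324 = 0.6619

0.662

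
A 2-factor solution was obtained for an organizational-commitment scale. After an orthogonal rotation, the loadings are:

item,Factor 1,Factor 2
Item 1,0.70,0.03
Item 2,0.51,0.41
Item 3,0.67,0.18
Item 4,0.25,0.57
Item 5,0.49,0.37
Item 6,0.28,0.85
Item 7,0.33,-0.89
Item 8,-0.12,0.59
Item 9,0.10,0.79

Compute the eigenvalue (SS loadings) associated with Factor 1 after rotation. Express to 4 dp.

1.7133

SS loadings for Factor 1 = 0.70² + 0.51² + 0.67² + 0.25² + 0.49² + 0.28² + 0.33² + (-0.12)² + 0.10² = 0.4900 + 0.2601 + 0.4489 + 0.0625 + 0.2401 + 0.0784 + 0.1089 + 0.0144 + 0.0100 = 1.7133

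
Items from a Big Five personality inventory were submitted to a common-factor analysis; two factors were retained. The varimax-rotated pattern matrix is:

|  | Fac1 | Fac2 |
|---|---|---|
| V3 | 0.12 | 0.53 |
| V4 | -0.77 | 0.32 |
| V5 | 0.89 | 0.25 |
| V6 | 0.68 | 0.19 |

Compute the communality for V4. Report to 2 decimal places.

0.70

h² = (-0.77)² + 0.32² = 0.5929 + 0.1024 = 0.6953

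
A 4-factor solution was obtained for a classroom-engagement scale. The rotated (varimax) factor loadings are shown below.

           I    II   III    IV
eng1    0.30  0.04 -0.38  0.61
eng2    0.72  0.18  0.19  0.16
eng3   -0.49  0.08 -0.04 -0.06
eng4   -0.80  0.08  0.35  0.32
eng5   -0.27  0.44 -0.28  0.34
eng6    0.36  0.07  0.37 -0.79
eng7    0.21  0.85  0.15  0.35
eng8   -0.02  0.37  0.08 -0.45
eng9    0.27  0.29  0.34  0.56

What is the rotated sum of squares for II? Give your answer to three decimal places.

1.189

SS loadings for II = 0.04² + 0.18² + 0.08² + 0.08² + 0.44² + 0.07² + 0.85² + 0.37² + 0.29² = 0.0016 + 0.0324 + 0.0064 + 0.0064 + 0.1936 + 0.0049 + 0.7225 + 0.1369 + 0.0841 = 1.1888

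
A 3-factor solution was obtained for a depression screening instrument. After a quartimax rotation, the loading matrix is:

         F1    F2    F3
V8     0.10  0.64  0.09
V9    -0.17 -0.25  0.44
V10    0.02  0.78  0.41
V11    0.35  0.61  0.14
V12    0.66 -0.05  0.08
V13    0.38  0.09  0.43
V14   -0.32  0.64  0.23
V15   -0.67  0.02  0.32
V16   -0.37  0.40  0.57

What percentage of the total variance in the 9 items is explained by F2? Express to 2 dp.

22.59%

SS loadings for F2 = 0.64² + (-0.25)² + 0.78² + 0.61² + (-0.05)² + 0.09² + 0.64² + 0.02² + 0.40² = 2.0332
With 9 standardized items, total variance = 9. Proportion = 2.0332/9 = 0.2259 → 22.59%.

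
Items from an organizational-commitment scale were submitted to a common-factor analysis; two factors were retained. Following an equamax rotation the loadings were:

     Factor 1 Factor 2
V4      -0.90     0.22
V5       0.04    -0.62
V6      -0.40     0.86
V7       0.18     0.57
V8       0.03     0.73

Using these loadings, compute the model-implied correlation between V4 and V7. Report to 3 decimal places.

-0.037

r̂ = Σ λ_i·λ_j across factors = (-0.90)(0.18) + (0.22)(0.57)
  = -0.1620 +0.1254 = -0.0366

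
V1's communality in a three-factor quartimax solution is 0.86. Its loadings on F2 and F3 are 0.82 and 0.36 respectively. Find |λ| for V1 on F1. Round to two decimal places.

Under orthogonal rotation h² = Σλ², so λ_F1² = h² − (0.8020) = 0.86 − 0.8020 = 0.0580.
|λ| = √0.0580 = 0.2408.

0.24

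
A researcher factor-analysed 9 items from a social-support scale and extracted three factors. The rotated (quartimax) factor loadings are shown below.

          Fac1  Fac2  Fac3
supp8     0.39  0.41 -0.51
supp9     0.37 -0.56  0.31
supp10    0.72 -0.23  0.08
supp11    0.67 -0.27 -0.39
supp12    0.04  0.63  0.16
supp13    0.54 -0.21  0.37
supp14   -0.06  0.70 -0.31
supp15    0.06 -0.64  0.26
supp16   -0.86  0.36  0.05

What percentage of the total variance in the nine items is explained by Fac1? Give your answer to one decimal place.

25.5%

SS loadings for Fac1 = 0.39² + 0.37² + 0.72² + 0.67² + 0.04² + 0.54² + (-0.06)² + 0.06² + (-0.86)² = 2.2963
With 9 standardized items, total variance = 9. Proportion = 2.2963/9 = 0.2551 → 25.51%.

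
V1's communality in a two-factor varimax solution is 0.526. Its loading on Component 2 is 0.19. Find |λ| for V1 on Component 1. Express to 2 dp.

Under orthogonal rotation h² = Σλ², so λ_Component 1² = h² − (0.0361) = 0.526 − 0.0361 = 0.4899.
|λ| = √0.4899 = 0.6999.

0.70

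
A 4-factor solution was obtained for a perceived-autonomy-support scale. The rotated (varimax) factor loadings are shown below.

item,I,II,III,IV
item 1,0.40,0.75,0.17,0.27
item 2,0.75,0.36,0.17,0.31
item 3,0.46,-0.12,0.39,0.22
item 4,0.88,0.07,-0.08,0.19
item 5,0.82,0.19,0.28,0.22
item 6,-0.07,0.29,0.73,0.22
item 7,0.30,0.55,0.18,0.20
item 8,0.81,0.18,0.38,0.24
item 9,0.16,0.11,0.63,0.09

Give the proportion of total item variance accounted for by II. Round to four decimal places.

SS loadings for II = 0.75² + 0.36² + (-0.12)² + 0.07² + 0.19² + 0.29² + 0.55² + 0.18² + 0.11² = 1.1786
Proportion of variance = 1.1786 / 9 = 0.1310.

0.1310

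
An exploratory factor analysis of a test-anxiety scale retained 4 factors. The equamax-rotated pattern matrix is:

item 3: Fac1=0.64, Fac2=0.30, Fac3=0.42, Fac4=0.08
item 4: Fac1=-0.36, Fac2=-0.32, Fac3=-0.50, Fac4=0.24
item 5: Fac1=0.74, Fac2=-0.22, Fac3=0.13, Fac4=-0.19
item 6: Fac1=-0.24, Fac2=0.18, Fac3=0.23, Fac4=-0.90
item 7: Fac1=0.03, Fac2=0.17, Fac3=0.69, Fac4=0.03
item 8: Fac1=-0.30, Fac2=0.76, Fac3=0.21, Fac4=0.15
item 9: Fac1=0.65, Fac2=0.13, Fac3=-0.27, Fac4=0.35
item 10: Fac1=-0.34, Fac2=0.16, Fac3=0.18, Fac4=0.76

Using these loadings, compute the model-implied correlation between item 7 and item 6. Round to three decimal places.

r̂ = Σ λ_i·λ_j across factors = (0.03)(-0.24) + (0.17)(0.18) + (0.69)(0.23) + (0.03)(-0.90)
  = -0.0072 +0.0306 +0.1587 -0.0270 = 0.1551

0.155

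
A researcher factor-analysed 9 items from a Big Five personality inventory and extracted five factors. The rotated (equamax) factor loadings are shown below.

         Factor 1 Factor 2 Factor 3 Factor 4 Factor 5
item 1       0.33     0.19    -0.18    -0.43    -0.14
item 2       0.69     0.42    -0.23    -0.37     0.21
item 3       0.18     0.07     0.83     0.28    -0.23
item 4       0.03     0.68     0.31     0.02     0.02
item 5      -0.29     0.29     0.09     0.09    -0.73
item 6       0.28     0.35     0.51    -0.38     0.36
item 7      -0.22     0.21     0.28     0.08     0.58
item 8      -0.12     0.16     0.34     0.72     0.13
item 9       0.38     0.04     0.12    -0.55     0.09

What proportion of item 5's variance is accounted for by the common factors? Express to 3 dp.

h² = (-0.29)² + 0.29² + 0.09² + 0.09² + (-0.73)² = 0.0841 + 0.0841 + 0.0081 + 0.0081 + 0.5329 = 0.7173

0.717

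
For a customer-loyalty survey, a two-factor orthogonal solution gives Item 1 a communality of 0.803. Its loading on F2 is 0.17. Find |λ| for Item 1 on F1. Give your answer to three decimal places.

0.880

Under orthogonal rotation h² = Σλ², so λ_F1² = h² − (0.0289) = 0.803 − 0.0289 = 0.7741.
|λ| = √0.7741 = 0.8798.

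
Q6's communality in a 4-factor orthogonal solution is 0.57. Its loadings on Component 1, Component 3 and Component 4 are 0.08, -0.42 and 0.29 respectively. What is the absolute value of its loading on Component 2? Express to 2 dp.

Under orthogonal rotation h² = Σλ², so λ_Component 2² = h² − (0.2669) = 0.57 − 0.2669 = 0.3031.
|λ| = √0.3031 = 0.5505.

0.55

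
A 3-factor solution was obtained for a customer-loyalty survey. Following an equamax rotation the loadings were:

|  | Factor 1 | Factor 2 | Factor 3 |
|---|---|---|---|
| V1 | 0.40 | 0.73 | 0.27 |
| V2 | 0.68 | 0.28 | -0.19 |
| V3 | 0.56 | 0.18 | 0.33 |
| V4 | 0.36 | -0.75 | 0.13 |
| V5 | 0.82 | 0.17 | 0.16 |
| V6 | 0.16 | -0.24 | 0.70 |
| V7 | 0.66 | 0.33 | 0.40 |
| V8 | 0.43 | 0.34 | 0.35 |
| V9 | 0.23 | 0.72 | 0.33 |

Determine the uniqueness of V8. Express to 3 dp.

0.577

h² = 0.43² + 0.34² + 0.35² = 0.1849 + 0.1156 + 0.1225 = 0.4230
Uniqueness u² = 1 − h² = 1 − 0.4230 = 0.5770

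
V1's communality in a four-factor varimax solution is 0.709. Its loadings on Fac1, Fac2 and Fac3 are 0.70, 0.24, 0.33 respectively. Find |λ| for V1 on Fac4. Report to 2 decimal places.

Under orthogonal rotation h² = Σλ², so λ_Fac4² = h² − (0.6565) = 0.709 − 0.6565 = 0.0525.
|λ| = √0.0525 = 0.2291.

0.23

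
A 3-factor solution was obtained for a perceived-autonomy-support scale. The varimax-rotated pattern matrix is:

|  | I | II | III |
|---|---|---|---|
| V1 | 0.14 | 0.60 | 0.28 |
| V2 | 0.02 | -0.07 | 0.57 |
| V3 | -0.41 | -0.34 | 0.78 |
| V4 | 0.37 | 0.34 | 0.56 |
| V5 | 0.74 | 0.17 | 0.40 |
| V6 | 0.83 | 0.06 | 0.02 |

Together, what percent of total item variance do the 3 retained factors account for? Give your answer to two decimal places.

Communalities: 0.4580, 0.3302, 0.8921, 0.5661, 0.7365, 0.6929; Σh² = 3.6758.
Total variance with 6 standardized items is 6, so the solution explains 3.6758/6 = 0.6126 = 61.26%.

61.26%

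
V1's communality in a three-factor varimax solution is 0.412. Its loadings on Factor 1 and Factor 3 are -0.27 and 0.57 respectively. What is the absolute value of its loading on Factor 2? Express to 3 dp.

0.119

Under orthogonal rotation h² = Σλ², so λ_Factor 2² = h² − (0.3978) = 0.412 − 0.3978 = 0.0142.
|λ| = √0.0142 = 0.1192.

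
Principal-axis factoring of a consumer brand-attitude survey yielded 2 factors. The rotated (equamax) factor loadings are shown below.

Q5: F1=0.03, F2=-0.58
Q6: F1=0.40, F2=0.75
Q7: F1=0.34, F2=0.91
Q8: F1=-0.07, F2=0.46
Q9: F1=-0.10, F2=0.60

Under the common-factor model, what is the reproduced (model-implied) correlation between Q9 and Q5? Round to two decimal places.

r̂ = Σ λ_i·λ_j across factors = (-0.10)(0.03) + (0.60)(-0.58)
  = -0.0030 -0.3480 = -0.3510

-0.35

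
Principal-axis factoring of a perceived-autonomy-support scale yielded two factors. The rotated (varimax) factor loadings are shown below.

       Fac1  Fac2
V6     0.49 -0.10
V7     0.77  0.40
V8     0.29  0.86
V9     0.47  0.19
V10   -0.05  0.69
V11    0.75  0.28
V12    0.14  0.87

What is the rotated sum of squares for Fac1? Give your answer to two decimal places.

1.72

SS loadings for Fac1 = 0.49² + 0.77² + 0.29² + 0.47² + (-0.05)² + 0.75² + 0.14² = 0.2401 + 0.5929 + 0.0841 + 0.2209 + 0.0025 + 0.5625 + 0.0196 = 1.7226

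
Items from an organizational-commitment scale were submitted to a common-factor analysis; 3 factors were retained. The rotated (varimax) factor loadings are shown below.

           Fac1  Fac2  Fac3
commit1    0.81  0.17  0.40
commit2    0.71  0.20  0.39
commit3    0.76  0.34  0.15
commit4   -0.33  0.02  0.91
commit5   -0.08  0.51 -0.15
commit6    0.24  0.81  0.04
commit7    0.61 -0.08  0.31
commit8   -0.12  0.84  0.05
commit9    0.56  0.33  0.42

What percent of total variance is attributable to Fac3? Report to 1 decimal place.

16.2%

SS loadings for Fac3 = 0.40² + 0.39² + 0.15² + 0.91² + (-0.15)² + 0.04² + 0.31² + 0.05² + 0.42² = 1.4618
With 9 standardized items, total variance = 9. Proportion = 1.4618/9 = 0.1624 → 16.24%.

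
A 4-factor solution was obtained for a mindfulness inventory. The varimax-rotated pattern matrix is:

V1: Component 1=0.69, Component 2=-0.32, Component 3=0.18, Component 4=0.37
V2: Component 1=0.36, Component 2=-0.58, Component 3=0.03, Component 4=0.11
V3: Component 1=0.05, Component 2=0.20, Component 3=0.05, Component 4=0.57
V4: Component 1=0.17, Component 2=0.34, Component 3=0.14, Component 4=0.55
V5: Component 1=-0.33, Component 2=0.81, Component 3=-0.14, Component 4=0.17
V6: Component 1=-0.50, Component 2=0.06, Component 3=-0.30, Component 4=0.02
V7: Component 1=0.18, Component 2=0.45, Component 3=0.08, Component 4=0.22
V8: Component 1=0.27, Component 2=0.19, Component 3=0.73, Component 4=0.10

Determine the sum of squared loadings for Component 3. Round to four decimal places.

0.7043

SS loadings for Component 3 = 0.18² + 0.03² + 0.05² + 0.14² + (-0.14)² + (-0.30)² + 0.08² + 0.73² = 0.0324 + 0.0009 + 0.0025 + 0.0196 + 0.0196 + 0.0900 + 0.0064 + 0.5329 = 0.7043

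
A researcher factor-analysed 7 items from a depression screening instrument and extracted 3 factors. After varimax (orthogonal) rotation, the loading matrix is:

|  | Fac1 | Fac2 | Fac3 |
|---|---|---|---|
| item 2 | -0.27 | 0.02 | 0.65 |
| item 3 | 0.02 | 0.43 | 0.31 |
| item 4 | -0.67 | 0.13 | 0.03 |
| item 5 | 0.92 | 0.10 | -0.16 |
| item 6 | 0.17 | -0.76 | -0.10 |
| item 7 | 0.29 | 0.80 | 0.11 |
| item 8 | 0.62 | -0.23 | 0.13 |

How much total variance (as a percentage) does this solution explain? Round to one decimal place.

56.2%

Communalities: 0.4958, 0.2814, 0.4667, 0.8820, 0.6165, 0.7362, 0.4542; Σh² = 3.9328.
Total variance with 7 standardized items is 7, so the solution explains 3.9328/7 = 0.5618 = 56.18%.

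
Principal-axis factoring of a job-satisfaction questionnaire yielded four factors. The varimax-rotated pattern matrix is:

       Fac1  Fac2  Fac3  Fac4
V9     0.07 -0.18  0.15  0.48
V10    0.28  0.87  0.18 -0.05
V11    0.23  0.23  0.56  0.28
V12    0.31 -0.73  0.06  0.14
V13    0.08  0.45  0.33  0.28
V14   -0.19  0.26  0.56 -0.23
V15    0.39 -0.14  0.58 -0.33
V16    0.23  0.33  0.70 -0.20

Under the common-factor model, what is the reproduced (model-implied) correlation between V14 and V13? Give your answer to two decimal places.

r̂ = Σ λ_i·λ_j across factors = (-0.19)(0.08) + (0.26)(0.45) + (0.56)(0.33) + (-0.23)(0.28)
  = -0.0152 +0.1170 +0.1848 -0.0644 = 0.2222

0.22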